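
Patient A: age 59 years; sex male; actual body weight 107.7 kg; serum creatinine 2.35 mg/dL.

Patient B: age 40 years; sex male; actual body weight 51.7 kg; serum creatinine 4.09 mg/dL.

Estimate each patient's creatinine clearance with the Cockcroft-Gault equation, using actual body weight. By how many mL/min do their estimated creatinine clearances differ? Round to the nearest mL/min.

Patient A: CrCl = (140 − 59) × 107.7 / (72 × 2.35) = 8723.7 / 169.20 ≈ 51.6 mL/min
Patient B: CrCl = (140 − 40) × 51.7 / (72 × 4.09) = 5170.0 / 294.48 ≈ 17.6 mL/min
|51.6 − 17.6| = 34.0 mL/min

34 mL/min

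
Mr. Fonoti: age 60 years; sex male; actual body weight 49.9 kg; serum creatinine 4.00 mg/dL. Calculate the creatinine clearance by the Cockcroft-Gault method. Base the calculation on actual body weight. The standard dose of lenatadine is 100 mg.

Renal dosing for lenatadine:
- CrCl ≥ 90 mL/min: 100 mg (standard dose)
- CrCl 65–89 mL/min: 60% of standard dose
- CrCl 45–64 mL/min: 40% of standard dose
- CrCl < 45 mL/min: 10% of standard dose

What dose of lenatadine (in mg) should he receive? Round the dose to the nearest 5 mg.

CrCl = (140 − 60) × 49.9 / (72 × 4) = 3992.0 / 288.00 ≈ 13.9 mL/min
CrCl ≈ 14 mL/min → bracket < 45 mL/min.
10% of 100 mg = 10 mg

10 mg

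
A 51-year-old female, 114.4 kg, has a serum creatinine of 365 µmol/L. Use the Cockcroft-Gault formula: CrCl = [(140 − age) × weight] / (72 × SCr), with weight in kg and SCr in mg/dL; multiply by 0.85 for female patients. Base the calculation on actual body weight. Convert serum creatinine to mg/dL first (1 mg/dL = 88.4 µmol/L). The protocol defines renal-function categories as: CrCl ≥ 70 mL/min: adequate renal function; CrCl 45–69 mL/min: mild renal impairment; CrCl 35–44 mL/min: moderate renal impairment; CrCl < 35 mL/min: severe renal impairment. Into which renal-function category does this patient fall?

SCr = 365 / 88.4 = 4.129 mg/dL
CrCl = (140 − 51) × 114.4 / (72 × 4.129) × 0.85 = 10181.6 / 297.29 × 0.85 ≈ 29.1 mL/min
29 mL/min falls in the 'severe renal impairment' range.

severe renal impairment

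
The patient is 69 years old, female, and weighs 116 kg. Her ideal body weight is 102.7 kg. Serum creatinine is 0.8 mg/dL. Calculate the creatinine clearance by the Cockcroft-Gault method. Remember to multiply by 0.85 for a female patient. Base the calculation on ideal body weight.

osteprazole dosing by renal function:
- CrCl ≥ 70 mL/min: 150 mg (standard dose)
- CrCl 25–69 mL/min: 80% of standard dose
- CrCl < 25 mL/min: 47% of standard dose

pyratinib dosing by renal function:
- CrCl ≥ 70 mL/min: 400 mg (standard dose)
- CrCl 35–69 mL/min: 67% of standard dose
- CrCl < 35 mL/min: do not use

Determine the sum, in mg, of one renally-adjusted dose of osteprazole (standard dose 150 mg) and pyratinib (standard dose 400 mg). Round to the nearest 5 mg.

550 mg

CrCl = (140 − 69) × 102.7 / (72 × 0.8) × 0.85 = 7291.7 / 57.60 × 0.85 ≈ 107.6 mL/min
CrCl ≈ 108 mL/min.
osteprazole: ≥ 70 mL/min → 100% of 150 mg = 150 mg.
pyratinib: ≥ 70 mL/min → 100% of 400 mg = 400 mg.
Total = 150 + 400 = 550 mg.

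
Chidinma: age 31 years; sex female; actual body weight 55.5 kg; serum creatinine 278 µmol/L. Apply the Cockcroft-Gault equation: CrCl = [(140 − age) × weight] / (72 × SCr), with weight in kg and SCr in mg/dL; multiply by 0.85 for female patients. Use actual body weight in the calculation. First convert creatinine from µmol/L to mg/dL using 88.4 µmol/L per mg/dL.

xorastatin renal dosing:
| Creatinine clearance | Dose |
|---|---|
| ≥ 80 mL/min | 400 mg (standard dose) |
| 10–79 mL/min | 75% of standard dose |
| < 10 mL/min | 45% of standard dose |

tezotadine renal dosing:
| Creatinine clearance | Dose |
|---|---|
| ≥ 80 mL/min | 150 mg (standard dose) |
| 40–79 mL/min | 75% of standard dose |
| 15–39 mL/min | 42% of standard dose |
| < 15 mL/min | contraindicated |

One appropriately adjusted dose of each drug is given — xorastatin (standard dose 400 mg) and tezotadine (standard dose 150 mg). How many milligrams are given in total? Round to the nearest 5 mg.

365 mg

SCr = 278 / 88.4 = 3.145 mg/dL
CrCl = (140 − 31) × 55.5 / (72 × 3.145) × 0.85 = 6049.5 / 226.44 × 0.85 ≈ 22.7 mL/min
CrCl ≈ 23 mL/min.
xorastatin: 10–79 mL/min → 75% of 400 mg = 300 mg.
tezotadine: 15–39 mL/min → 42% of 150 mg = 63 mg.
Total = 300 + 63 = 363 mg.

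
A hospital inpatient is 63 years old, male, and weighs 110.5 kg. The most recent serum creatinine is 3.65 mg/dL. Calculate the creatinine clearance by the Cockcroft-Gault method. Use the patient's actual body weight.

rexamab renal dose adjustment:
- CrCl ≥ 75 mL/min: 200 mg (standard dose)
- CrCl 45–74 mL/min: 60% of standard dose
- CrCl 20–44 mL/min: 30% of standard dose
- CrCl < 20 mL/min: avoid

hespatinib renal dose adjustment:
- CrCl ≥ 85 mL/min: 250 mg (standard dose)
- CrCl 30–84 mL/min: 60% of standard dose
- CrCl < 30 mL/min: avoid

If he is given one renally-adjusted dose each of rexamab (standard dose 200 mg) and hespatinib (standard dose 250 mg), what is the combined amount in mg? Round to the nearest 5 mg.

210 mg

CrCl = (140 − 63) × 110.5 / (72 × 3.65) = 8508.5 / 262.80 ≈ 32.4 mL/min
CrCl ≈ 32 mL/min.
rexamab: 20–44 mL/min → 30% of 200 mg = 60 mg.
hespatinib: 30–84 mL/min → 60% of 250 mg = 150 mg.
Total = 60 + 150 = 210 mg.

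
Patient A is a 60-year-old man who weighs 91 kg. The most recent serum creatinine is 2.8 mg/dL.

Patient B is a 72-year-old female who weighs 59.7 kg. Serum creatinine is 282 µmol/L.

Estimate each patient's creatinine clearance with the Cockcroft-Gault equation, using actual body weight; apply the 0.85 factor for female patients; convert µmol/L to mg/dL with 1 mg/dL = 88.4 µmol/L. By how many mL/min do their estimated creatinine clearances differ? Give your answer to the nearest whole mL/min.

Patient A: CrCl = (140 − 60) × 91 / (72 × 2.8) = 7280.0 / 201.60 ≈ 36.1 mL/min
Patient B: SCr = 282 / 88.4 = 3.19 mg/dL
Patient B: CrCl = (140 − 72) × 59.7 / (72 × 3.19) × 0.85 = 4059.6 / 229.68 × 0.85 ≈ 15.0 mL/min
|36.1 − 15.0| = 21.1 mL/min

21 mL/min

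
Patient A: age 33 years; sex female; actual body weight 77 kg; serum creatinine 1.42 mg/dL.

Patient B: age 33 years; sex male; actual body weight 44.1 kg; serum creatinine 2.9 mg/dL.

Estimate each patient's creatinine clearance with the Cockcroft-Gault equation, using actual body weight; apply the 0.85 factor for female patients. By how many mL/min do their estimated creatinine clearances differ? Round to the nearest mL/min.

Patient A: CrCl = (140 − 33) × 77 / (72 × 1.42) × 0.85 = 8239.0 / 102.24 × 0.85 ≈ 68.5 mL/min
Patient B: CrCl = (140 − 33) × 44.1 / (72 × 2.9) = 4718.7 / 208.80 ≈ 22.6 mL/min
|68.5 − 22.6| = 45.9 mL/min

46 mL/min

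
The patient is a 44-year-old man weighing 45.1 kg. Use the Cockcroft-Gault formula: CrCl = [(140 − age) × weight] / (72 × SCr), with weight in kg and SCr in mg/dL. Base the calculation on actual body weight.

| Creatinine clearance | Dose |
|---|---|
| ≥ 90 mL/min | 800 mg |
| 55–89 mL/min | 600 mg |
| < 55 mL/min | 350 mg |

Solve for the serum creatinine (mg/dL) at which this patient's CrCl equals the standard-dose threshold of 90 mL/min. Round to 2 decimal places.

0.67 mg/dL

Standard dose requires CrCl ≥ 90 mL/min.
Set (140 − 44) × 45.1 / (72 × SCr) = 90
SCr = (140 − 44) × 45.1 / (72 × 90) = 0.668 mg/dL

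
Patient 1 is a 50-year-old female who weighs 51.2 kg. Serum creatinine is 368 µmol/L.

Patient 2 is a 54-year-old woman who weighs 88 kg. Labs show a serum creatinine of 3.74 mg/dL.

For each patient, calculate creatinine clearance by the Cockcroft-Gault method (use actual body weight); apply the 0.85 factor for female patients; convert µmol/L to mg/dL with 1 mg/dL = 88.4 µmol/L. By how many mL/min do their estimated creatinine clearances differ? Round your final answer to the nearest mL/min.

Patient 1: SCr = 368 / 88.4 = 4.163 mg/dL
Patient 1: CrCl = (140 − 50) × 51.2 / (72 × 4.163) × 0.85 = 4608.0 / 299.74 × 0.85 ≈ 13.1 mL/min
Patient 2: CrCl = (140 − 54) × 88 / (72 × 3.74) × 0.85 = 7568.0 / 269.28 × 0.85 ≈ 23.9 mL/min
|13.1 − 23.9| = 10.8 mL/min

11 mL/min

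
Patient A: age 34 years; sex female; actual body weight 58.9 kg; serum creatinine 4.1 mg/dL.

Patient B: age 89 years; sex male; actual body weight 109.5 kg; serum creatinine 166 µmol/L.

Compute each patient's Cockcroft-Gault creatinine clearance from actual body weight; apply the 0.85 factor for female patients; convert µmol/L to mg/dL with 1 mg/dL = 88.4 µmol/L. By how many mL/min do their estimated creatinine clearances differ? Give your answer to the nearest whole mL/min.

Patient A: CrCl = (140 − 34) × 58.9 / (72 × 4.1) × 0.85 = 6243.4 / 295.20 × 0.85 ≈ 18.0 mL/min
Patient B: SCr = 166 / 88.4 = 1.878 mg/dL
Patient B: CrCl = (140 − 89) × 109.5 / (72 × 1.878) = 5584.5 / 135.22 ≈ 41.3 mL/min
|18.0 − 41.3| = 23.3 mL/min

23 mL/min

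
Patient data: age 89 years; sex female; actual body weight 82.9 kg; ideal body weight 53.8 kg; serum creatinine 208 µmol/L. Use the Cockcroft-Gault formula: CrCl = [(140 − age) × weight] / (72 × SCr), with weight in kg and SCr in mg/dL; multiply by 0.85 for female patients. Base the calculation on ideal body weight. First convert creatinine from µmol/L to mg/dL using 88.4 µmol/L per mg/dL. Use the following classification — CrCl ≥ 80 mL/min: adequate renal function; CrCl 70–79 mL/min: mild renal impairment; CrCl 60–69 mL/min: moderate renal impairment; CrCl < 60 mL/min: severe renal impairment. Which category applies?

severe renal impairment

SCr = 208 / 88.4 = 2.353 mg/dL
CrCl = (140 − 89) × 53.8 / (72 × 2.353) × 0.85 = 2743.8 / 169.42 × 0.85 ≈ 13.8 mL/min
14 mL/min falls in the 'severe renal impairment' range.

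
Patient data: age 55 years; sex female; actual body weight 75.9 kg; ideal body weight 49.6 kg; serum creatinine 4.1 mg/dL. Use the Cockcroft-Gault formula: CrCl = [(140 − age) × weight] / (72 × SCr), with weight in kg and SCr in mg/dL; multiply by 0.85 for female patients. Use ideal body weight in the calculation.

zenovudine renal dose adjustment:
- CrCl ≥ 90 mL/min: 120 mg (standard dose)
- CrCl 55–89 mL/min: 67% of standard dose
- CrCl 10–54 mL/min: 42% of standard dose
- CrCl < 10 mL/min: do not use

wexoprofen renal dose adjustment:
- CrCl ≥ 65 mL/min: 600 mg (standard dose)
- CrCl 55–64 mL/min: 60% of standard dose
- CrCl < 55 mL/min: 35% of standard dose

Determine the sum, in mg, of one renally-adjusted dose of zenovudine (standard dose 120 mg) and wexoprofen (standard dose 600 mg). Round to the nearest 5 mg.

CrCl = (140 − 55) × 49.6 / (72 × 4.1) × 0.85 = 4216.0 / 295.20 × 0.85 ≈ 12.1 mL/min
CrCl ≈ 12 mL/min.
zenovudine: 10–54 mL/min → 42% of 120 mg = 50.4 mg.
wexoprofen: < 55 mL/min → 35% of 600 mg = 210 mg.
Total = 50.4 + 210 = 260.4 mg.

260 mg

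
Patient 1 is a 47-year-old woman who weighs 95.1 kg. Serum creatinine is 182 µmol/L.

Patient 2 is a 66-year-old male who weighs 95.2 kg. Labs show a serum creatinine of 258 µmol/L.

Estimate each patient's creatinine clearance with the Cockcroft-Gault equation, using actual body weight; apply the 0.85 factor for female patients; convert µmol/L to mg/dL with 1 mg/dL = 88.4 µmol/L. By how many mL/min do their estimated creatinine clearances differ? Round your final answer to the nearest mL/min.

17 mL/min

Patient 1: SCr = 182 / 88.4 = 2.059 mg/dL
Patient 1: CrCl = (140 − 47) × 95.1 / (72 × 2.059) × 0.85 = 8844.3 / 148.25 × 0.85 ≈ 50.7 mL/min
Patient 2: SCr = 258 / 88.4 = 2.919 mg/dL
Patient 2: CrCl = (140 − 66) × 95.2 / (72 × 2.919) = 7044.8 / 210.17 ≈ 33.5 mL/min
|50.7 − 33.5| = 17.2 mL/min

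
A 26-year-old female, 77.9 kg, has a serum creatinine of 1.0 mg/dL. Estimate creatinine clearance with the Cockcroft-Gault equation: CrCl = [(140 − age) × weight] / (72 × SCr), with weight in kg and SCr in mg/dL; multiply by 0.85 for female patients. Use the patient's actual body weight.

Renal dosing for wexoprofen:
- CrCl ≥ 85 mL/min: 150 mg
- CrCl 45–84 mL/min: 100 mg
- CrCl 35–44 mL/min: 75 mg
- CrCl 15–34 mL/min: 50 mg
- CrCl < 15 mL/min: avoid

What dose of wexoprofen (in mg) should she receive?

150 mg

CrCl = (140 − 26) × 77.9 / (72 × 1) × 0.85 = 8880.6 / 72.00 × 0.85 ≈ 104.8 mL/min
CrCl ≈ 105 mL/min → bracket ≥ 85 mL/min.
Dose for this bracket: 150 mg.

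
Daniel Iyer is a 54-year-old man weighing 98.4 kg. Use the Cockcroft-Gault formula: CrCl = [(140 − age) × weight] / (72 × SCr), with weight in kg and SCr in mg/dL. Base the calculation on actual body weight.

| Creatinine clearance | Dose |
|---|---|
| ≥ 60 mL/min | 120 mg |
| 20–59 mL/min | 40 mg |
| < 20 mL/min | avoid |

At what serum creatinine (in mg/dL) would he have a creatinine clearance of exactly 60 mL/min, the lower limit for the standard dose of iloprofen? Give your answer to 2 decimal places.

1.96 mg/dL

Standard dose requires CrCl ≥ 60 mL/min.
Set (140 − 54) × 98.4 / (72 × SCr) = 60
SCr = (140 − 54) × 98.4 / (72 × 60) = 1.959 mg/dL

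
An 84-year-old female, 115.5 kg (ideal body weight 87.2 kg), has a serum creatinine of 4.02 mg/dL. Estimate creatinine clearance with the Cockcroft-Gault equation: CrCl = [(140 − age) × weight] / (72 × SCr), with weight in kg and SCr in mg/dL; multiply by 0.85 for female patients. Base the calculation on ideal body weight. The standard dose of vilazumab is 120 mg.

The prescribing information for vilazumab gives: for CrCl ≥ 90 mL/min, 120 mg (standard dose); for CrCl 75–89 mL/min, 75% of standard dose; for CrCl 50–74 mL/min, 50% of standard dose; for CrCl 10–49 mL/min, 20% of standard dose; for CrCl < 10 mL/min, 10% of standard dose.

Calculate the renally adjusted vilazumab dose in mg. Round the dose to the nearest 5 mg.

CrCl = (140 − 84) × 87.2 / (72 × 4.02) × 0.85 = 4883.2 / 289.44 × 0.85 ≈ 14.3 mL/min
CrCl ≈ 14 mL/min → bracket 10–49 mL/min.
20% of 120 mg = 24 mg → 25 mg

25 mg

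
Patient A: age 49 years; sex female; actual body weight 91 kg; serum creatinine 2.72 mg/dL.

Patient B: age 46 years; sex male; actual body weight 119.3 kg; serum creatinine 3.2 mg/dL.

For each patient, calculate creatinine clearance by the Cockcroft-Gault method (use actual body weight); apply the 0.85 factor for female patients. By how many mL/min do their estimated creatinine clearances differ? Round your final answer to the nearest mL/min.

Patient A: CrCl = (140 − 49) × 91 / (72 × 2.72) × 0.85 = 8281.0 / 195.84 × 0.85 ≈ 35.9 mL/min
Patient B: CrCl = (140 − 46) × 119.3 / (72 × 3.2) = 11214.2 / 230.40 ≈ 48.7 mL/min
|35.9 − 48.7| = 12.8 mL/min

13 mL/min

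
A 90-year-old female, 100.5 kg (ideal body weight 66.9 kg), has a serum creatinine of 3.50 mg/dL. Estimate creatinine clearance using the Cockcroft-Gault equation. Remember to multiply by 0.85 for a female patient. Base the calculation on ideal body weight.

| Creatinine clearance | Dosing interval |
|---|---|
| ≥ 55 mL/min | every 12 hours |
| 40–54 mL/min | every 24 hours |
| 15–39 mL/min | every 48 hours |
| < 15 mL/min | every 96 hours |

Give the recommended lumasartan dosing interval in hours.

CrCl = (140 − 90) × 66.9 / (72 × 3.5) × 0.85 = 3345.0 / 252.00 × 0.85 ≈ 11.3 mL/min
CrCl ≈ 11 mL/min → bracket < 15 mL/min → every 96 hours.

every 96 hours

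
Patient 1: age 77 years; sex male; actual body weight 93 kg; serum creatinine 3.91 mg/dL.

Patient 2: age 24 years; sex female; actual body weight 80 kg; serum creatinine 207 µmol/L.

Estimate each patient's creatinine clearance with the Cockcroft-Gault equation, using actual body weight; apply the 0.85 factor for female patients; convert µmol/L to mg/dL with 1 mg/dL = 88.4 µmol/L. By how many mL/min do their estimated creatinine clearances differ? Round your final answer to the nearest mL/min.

Patient 1: CrCl = (140 − 77) × 93 / (72 × 3.91) = 5859.0 / 281.52 ≈ 20.8 mL/min
Patient 2: SCr = 207 / 88.4 = 2.342 mg/dL
Patient 2: CrCl = (140 − 24) × 80 / (72 × 2.342) × 0.85 = 9280.0 / 168.62 × 0.85 ≈ 46.8 mL/min
|20.8 − 46.8| = 26.0 mL/min

26 mL/min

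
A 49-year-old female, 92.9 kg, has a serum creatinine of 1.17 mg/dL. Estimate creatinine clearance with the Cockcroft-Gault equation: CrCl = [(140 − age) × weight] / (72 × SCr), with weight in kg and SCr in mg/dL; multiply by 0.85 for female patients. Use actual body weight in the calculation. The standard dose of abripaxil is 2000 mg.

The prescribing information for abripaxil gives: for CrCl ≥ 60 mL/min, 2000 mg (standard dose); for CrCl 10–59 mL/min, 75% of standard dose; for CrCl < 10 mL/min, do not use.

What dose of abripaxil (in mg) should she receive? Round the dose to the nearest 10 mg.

CrCl = (140 − 49) × 92.9 / (72 × 1.17) × 0.85 = 8453.9 / 84.24 × 0.85 ≈ 85.3 mL/min
CrCl ≈ 85 mL/min → bracket ≥ 60 mL/min.
100% of 2000 mg = 2000 mg

2000 mg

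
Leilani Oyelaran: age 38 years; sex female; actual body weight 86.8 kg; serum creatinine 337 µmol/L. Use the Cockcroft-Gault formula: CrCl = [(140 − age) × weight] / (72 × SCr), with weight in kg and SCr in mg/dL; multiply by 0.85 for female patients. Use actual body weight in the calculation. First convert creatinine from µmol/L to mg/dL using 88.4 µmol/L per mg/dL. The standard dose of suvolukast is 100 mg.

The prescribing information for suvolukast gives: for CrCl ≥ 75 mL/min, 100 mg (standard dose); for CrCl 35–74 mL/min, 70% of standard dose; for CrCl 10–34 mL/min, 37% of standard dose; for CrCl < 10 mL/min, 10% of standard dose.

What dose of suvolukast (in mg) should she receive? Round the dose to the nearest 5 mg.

35 mg

SCr = 337 / 88.4 = 3.812 mg/dL
CrCl = (140 − 38) × 86.8 / (72 × 3.812) × 0.85 = 8853.6 / 274.46 × 0.85 ≈ 27.4 mL/min
CrCl ≈ 27 mL/min → bracket 10–34 mL/min.
37% of 100 mg = 37 mg → 35 mg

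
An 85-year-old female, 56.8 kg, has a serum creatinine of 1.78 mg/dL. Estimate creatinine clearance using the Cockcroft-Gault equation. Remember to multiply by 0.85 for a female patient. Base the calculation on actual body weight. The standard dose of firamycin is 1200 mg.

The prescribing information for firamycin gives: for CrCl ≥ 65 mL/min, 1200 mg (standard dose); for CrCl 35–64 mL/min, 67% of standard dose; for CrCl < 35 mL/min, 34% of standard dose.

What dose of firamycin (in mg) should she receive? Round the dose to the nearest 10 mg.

CrCl = (140 − 85) × 56.8 / (72 × 1.78) × 0.85 = 3124.0 / 128.16 × 0.85 ≈ 20.7 mL/min
CrCl ≈ 21 mL/min → bracket < 35 mL/min.
34% of 1200 mg = 408 mg → 410 mg

410 mg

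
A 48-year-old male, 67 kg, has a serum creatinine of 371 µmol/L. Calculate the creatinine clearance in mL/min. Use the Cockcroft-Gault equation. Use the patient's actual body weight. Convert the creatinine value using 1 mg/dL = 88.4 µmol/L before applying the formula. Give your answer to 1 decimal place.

SCr = 371 / 88.4 = 4.197 mg/dL
CrCl = (140 − 48) × 67 / (72 × 4.197) = 6164.0 / 302.18 ≈ 20.4 mL/min

20.4 mL/min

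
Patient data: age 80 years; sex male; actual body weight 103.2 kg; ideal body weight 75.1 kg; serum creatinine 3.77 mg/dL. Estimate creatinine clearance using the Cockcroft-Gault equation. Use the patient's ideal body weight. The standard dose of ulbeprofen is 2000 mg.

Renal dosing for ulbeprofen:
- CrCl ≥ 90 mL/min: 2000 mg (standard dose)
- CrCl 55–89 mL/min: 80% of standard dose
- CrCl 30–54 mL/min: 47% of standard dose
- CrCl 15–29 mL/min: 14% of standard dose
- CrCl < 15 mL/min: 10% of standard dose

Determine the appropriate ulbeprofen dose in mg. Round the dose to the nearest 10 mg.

CrCl = (140 − 80) × 75.1 / (72 × 3.77) = 4506.0 / 271.44 ≈ 16.6 mL/min
CrCl ≈ 17 mL/min → bracket 15–29 mL/min.
14% of 2000 mg = 280 mg

280 mg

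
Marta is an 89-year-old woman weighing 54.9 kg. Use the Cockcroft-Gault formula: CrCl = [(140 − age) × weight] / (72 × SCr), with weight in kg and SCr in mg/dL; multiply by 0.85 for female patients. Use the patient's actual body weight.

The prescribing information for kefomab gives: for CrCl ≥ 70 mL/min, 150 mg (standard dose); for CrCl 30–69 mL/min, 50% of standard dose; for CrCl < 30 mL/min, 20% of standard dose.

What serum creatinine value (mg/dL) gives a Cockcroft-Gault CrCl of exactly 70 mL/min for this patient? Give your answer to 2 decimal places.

Standard dose requires CrCl ≥ 70 mL/min.
Set (140 − 89) × 54.9 × 0.85 / (72 × SCr) = 70
SCr = (140 − 89) × 54.9 × 0.85 / (72 × 70) = 0.472 mg/dL

0.47 mg/dL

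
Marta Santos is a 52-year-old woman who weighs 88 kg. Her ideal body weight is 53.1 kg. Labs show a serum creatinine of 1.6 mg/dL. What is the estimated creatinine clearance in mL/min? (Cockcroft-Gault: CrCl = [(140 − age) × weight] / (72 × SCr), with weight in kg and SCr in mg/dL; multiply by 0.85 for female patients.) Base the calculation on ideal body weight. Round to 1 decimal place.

34.5 mL/min

CrCl = (140 − 52) × 53.1 / (72 × 1.6) × 0.85 = 4672.8 / 115.20 × 0.85 ≈ 34.5 mL/min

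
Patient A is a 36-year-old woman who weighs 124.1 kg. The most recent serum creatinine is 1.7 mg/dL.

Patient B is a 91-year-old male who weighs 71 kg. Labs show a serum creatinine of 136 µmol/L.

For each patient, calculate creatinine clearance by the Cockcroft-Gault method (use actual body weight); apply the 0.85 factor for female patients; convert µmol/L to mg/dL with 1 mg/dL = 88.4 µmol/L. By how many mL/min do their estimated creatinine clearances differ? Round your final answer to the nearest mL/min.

58 mL/min

Patient A: CrCl = (140 − 36) × 124.1 / (72 × 1.7) × 0.85 = 12906.4 / 122.40 × 0.85 ≈ 89.6 mL/min
Patient B: SCr = 136 / 88.4 = 1.538 mg/dL
Patient B: CrCl = (140 − 91) × 71 / (72 × 1.538) = 3479.0 / 110.74 ≈ 31.4 mL/min
|89.6 − 31.4| = 58.2 mL/min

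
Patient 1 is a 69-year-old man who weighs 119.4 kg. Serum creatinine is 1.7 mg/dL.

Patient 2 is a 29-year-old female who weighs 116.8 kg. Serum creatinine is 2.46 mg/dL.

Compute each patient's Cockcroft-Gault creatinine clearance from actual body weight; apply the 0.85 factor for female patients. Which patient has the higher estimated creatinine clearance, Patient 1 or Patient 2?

Patient 1

Patient 1: CrCl = (140 − 69) × 119.4 / (72 × 1.7) = 8477.4 / 122.40 ≈ 69.3 mL/min
Patient 2: CrCl = (140 − 29) × 116.8 / (72 × 2.46) × 0.85 = 12964.8 / 177.12 × 0.85 ≈ 62.2 mL/min
69.3 vs 62.2 mL/min → Patient 1 is higher.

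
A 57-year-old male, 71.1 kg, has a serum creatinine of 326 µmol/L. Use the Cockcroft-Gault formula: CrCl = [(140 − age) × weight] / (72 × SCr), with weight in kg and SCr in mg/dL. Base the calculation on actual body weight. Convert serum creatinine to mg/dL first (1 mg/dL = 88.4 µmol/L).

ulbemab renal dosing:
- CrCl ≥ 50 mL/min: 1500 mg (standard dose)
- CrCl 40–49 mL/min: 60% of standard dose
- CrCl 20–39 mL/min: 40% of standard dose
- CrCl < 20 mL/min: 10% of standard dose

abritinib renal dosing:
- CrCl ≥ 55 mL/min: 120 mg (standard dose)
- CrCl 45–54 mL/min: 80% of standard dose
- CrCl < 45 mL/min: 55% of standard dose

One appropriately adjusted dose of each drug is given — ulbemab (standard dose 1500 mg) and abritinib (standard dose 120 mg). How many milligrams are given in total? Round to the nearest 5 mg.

SCr = 326 / 88.4 = 3.688 mg/dL
CrCl = (140 − 57) × 71.1 / (72 × 3.688) = 5901.3 / 265.54 ≈ 22.2 mL/min
CrCl ≈ 22 mL/min.
ulbemab: 20–39 mL/min → 40% of 1500 mg = 600 mg.
abritinib: < 45 mL/min → 55% of 120 mg = 66 mg.
Total = 600 + 66 = 666 mg.

665 mg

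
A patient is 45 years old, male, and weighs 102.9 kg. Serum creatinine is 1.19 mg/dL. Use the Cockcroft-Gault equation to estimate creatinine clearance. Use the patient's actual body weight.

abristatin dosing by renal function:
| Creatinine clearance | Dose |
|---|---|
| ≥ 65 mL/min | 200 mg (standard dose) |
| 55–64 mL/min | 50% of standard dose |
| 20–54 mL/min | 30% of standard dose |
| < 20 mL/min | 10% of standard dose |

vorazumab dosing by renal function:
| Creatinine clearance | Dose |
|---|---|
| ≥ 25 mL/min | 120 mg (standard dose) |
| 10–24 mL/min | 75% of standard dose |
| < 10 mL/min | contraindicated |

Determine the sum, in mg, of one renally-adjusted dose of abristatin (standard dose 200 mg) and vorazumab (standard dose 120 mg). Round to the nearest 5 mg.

320 mg

CrCl = (140 − 45) × 102.9 / (72 × 1.19) = 9775.5 / 85.68 ≈ 114.1 mL/min
CrCl ≈ 114 mL/min.
abristatin: ≥ 65 mL/min → 100% of 200 mg = 200 mg.
vorazumab: ≥ 25 mL/min → 100% of 120 mg = 120 mg.
Total = 200 + 120 = 320 mg.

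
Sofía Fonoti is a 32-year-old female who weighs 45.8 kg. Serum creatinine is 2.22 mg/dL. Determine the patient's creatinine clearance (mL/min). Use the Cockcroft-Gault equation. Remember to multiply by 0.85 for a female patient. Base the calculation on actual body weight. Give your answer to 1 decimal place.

CrCl = (140 − 32) × 45.8 / (72 × 2.22) × 0.85 = 4946.4 / 159.84 × 0.85 ≈ 26.3 mL/min

26.3 mL/min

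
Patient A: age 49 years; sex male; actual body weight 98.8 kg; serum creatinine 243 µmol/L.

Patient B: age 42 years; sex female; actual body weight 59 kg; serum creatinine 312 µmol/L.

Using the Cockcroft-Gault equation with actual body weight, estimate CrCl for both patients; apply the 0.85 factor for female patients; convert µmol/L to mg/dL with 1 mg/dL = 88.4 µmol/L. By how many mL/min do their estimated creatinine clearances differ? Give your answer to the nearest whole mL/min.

Patient A: SCr = 243 / 88.4 = 2.749 mg/dL
Patient A: CrCl = (140 − 49) × 98.8 / (72 × 2.749) = 8990.8 / 197.93 ≈ 45.4 mL/min
Patient B: SCr = 312 / 88.4 = 3.529 mg/dL
Patient B: CrCl = (140 − 42) × 59 / (72 × 3.529) × 0.85 = 5782.0 / 254.09 × 0.85 ≈ 19.3 mL/min
|45.4 − 19.3| = 26.1 mL/min

26 mL/min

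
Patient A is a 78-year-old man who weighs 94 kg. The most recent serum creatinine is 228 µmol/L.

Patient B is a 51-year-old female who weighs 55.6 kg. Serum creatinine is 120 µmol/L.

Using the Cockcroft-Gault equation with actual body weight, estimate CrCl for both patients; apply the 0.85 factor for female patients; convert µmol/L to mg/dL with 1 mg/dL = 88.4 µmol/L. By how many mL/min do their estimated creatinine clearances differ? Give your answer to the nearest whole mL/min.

Patient A: SCr = 228 / 88.4 = 2.579 mg/dL
Patient A: CrCl = (140 − 78) × 94 / (72 × 2.579) = 5828.0 / 185.69 ≈ 31.4 mL/min
Patient B: SCr = 120 / 88.4 = 1.357 mg/dL
Patient B: CrCl = (140 − 51) × 55.6 / (72 × 1.357) × 0.85 = 4948.4 / 97.70 × 0.85 ≈ 43.0 mL/min
|31.4 − 43.0| = 11.6 mL/min

12 mL/min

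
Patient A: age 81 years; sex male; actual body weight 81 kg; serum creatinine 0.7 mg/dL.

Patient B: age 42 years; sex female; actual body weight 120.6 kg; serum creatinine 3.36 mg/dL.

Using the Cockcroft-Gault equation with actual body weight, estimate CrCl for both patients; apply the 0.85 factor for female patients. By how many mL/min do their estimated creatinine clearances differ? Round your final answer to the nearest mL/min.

53 mL/min

Patient A: CrCl = (140 − 81) × 81 / (72 × 0.7) = 4779.0 / 50.40 ≈ 94.8 mL/min
Patient B: CrCl = (140 − 42) × 120.6 / (72 × 3.36) × 0.85 = 11818.8 / 241.92 × 0.85 ≈ 41.5 mL/min
|94.8 − 41.5| = 53.3 mL/min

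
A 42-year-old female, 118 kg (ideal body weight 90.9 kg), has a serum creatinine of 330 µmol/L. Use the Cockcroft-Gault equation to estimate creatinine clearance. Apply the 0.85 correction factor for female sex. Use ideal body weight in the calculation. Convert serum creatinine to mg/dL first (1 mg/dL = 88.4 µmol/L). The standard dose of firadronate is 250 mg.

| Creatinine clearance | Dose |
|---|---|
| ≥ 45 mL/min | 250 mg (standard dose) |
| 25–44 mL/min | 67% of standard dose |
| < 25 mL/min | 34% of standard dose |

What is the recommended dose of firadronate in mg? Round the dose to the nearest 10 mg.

170 mg

SCr = 330 / 88.4 = 3.733 mg/dL
CrCl = (140 − 42) × 90.9 / (72 × 3.733) × 0.85 = 8908.2 / 268.78 × 0.85 ≈ 28.2 mL/min
CrCl ≈ 28 mL/min → bracket 25–44 mL/min.
67% of 250 mg = 167.5 mg → 170 mg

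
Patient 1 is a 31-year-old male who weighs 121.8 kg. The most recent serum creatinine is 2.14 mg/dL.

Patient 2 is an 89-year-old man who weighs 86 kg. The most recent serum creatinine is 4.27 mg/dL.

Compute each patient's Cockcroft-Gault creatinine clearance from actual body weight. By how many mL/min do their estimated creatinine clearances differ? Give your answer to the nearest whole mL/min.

Patient 1: CrCl = (140 − 31) × 121.8 / (72 × 2.14) = 13276.2 / 154.08 ≈ 86.2 mL/min
Patient 2: CrCl = (140 − 89) × 86 / (72 × 4.27) = 4386.0 / 307.44 ≈ 14.3 mL/min
|86.2 − 14.3| = 71.9 mL/min

72 mL/min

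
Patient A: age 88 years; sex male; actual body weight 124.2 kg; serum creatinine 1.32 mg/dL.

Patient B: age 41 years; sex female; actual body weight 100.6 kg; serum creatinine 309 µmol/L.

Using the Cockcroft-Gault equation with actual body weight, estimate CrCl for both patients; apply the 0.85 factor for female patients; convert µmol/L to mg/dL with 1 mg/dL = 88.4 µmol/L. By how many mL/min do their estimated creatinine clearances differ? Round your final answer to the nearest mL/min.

34 mL/min

Patient A: CrCl = (140 − 88) × 124.2 / (72 × 1.32) = 6458.4 / 95.04 ≈ 68.0 mL/min
Patient B: SCr = 309 / 88.4 = 3.495 mg/dL
Patient B: CrCl = (140 − 41) × 100.6 / (72 × 3.495) × 0.85 = 9959.4 / 251.64 × 0.85 ≈ 33.6 mL/min
|68.0 − 33.6| = 34.4 mL/min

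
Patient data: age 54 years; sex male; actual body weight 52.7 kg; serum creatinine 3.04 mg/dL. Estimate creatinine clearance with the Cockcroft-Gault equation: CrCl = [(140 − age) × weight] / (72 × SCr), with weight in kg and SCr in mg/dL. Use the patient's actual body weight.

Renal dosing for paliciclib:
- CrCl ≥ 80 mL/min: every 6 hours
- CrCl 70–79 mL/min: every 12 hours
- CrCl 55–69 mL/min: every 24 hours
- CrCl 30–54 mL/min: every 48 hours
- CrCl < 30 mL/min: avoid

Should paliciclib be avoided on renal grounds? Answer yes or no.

CrCl = (140 − 54) × 52.7 / (72 × 3.04) = 4532.2 / 218.88 ≈ 20.7 mL/min
CrCl ≈ 21 mL/min, which is < 30 mL/min.

yes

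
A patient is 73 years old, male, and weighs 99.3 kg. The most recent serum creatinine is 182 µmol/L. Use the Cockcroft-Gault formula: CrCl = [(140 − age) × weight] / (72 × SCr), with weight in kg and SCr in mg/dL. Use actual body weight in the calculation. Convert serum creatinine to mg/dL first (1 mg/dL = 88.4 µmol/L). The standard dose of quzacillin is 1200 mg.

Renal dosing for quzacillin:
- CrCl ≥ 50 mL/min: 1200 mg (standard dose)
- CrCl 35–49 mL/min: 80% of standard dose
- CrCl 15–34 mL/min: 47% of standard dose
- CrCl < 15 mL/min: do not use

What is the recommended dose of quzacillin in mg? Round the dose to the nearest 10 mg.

960 mg

SCr = 182 / 88.4 = 2.059 mg/dL
CrCl = (140 − 73) × 99.3 / (72 × 2.059) = 6653.1 / 148.25 ≈ 44.9 mL/min
CrCl ≈ 45 mL/min → bracket 35–49 mL/min.
80% of 1200 mg = 960 mg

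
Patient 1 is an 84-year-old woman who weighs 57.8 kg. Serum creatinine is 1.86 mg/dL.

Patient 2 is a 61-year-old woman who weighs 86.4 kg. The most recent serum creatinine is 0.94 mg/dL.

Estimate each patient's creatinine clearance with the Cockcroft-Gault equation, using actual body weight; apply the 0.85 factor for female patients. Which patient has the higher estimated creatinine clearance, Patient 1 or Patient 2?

Patient 2

Patient 1: CrCl = (140 − 84) × 57.8 / (72 × 1.86) × 0.85 = 3236.8 / 133.92 × 0.85 ≈ 20.5 mL/min
Patient 2: CrCl = (140 − 61) × 86.4 / (72 × 0.94) × 0.85 = 6825.6 / 67.68 × 0.85 ≈ 85.7 mL/min
20.5 vs 85.7 mL/min → Patient 2 is higher.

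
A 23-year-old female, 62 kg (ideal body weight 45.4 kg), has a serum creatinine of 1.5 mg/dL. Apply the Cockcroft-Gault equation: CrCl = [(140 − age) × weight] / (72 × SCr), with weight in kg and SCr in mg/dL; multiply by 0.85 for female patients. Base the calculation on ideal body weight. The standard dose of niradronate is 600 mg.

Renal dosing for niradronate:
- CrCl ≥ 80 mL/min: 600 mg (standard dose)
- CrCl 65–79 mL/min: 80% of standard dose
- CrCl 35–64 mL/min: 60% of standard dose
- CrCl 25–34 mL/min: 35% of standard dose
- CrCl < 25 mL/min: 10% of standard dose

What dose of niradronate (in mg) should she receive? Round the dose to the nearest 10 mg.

360 mg

CrCl = (140 − 23) × 45.4 / (72 × 1.5) × 0.85 = 5311.8 / 108.00 × 0.85 ≈ 41.8 mL/min
CrCl ≈ 42 mL/min → bracket 35–64 mL/min.
60% of 600 mg = 360 mg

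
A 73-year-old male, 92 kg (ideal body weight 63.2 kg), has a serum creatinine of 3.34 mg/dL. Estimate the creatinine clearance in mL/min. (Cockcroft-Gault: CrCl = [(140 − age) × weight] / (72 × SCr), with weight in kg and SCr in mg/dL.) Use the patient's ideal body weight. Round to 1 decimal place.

17.6 mL/min

CrCl = (140 − 73) × 63.2 / (72 × 3.34) = 4234.4 / 240.48 ≈ 17.6 mL/min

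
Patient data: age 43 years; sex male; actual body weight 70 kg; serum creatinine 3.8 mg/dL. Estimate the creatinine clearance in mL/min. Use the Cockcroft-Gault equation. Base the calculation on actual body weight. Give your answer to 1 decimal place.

CrCl = (140 − 43) × 70 / (72 × 3.8) = 6790.0 / 273.60 ≈ 24.8 mL/min

24.8 mL/min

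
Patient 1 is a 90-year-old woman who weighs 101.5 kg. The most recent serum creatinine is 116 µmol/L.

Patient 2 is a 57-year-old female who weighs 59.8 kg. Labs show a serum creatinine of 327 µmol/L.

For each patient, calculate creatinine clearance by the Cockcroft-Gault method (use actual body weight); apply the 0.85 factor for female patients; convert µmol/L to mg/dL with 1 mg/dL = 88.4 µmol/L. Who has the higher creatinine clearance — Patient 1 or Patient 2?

Patient 1: SCr = 116 / 88.4 = 1.312 mg/dL
Patient 1: CrCl = (140 − 90) × 101.5 / (72 × 1.312) × 0.85 = 5075.0 / 94.46 × 0.85 ≈ 45.7 mL/min
Patient 2: SCr = 327 / 88.4 = 3.699 mg/dL
Patient 2: CrCl = (140 − 57) × 59.8 / (72 × 3.699) × 0.85 = 4963.4 / 266.33 × 0.85 ≈ 15.8 mL/min
45.7 vs 15.8 mL/min → Patient 1 is higher.

Patient 1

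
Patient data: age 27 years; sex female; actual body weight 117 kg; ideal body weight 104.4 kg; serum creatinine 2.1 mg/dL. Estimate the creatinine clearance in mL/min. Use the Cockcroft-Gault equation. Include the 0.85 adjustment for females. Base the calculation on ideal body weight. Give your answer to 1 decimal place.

66.3 mL/min

CrCl = (140 − 27) × 104.4 / (72 × 2.1) × 0.85 = 11797.2 / 151.20 × 0.85 ≈ 66.3 mL/min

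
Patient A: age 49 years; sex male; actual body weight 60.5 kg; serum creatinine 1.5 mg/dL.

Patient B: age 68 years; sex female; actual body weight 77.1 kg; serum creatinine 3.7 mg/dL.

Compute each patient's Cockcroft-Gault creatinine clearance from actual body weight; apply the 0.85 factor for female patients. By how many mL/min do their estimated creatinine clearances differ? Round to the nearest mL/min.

Patient A: CrCl = (140 − 49) × 60.5 / (72 × 1.5) = 5505.5 / 108.00 ≈ 51.0 mL/min
Patient B: CrCl = (140 − 68) × 77.1 / (72 × 3.7) × 0.85 = 5551.2 / 266.40 × 0.85 ≈ 17.7 mL/min
|51.0 − 17.7| = 33.3 mL/min

33 mL/min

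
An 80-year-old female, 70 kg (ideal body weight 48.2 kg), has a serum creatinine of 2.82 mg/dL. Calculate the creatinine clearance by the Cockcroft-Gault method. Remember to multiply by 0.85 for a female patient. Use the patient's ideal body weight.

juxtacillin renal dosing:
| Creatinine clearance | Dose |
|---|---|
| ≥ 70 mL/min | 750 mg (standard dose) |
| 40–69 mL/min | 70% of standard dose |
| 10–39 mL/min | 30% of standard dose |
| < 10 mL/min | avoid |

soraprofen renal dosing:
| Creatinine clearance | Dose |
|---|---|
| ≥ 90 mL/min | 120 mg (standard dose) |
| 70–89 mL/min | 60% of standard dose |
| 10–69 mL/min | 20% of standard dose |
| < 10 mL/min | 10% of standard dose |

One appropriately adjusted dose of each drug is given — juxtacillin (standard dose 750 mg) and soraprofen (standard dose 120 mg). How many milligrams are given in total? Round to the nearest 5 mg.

250 mg

CrCl = (140 − 80) × 48.2 / (72 × 2.82) × 0.85 = 2892.0 / 203.04 × 0.85 ≈ 12.1 mL/min
CrCl ≈ 12 mL/min.
juxtacillin: 10–39 mL/min → 30% of 750 mg = 225 mg.
soraprofen: 10–69 mL/min → 20% of 120 mg = 24 mg.
Total = 225 + 24 = 249 mg.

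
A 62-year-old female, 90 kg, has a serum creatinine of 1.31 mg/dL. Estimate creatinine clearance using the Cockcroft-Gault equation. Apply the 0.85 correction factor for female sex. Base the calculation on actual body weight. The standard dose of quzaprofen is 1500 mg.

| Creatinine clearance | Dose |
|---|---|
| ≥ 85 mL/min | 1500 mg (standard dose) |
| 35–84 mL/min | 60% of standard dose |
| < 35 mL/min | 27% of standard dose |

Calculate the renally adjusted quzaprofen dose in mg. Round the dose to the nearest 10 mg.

CrCl = (140 − 62) × 90 / (72 × 1.31) × 0.85 = 7020.0 / 94.32 × 0.85 ≈ 63.3 mL/min
CrCl ≈ 63 mL/min → bracket 35–84 mL/min.
60% of 1500 mg = 900 mg

900 mg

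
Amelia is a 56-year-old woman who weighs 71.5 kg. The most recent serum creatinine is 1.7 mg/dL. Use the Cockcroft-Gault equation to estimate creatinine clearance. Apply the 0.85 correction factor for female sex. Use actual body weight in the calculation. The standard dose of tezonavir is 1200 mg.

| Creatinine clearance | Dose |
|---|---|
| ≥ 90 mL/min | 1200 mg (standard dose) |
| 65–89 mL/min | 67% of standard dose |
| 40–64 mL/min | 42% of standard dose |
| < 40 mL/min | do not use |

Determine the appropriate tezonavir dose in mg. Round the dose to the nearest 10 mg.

500 mg

CrCl = (140 − 56) × 71.5 / (72 × 1.7) × 0.85 = 6006.0 / 122.40 × 0.85 ≈ 41.7 mL/min
CrCl ≈ 42 mL/min → bracket 40–64 mL/min.
42% of 1200 mg = 504 mg → 500 mg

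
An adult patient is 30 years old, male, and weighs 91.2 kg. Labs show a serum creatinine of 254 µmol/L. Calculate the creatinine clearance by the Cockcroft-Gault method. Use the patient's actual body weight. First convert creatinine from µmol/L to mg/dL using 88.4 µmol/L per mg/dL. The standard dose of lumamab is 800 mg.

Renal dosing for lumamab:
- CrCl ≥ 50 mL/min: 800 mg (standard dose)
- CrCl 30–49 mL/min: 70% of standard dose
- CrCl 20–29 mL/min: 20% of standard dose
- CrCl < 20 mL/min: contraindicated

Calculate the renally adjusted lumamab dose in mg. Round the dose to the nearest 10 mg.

SCr = 254 / 88.4 = 2.873 mg/dL
CrCl = (140 − 30) × 91.2 / (72 × 2.873) = 10032.0 / 206.86 ≈ 48.5 mL/min
CrCl ≈ 48 mL/min → bracket 30–49 mL/min.
70% of 800 mg = 560 mg

560 mg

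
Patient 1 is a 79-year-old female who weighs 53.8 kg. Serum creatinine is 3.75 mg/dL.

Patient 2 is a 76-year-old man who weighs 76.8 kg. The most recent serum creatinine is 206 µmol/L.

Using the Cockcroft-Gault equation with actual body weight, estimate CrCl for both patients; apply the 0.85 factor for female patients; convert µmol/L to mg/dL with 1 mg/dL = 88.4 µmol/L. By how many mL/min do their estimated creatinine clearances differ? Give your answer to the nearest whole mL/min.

Patient 1: CrCl = (140 − 79) × 53.8 / (72 × 3.75) × 0.85 = 3281.8 / 270.00 × 0.85 ≈ 10.3 mL/min
Patient 2: SCr = 206 / 88.4 = 2.33 mg/dL
Patient 2: CrCl = (140 − 76) × 76.8 / (72 × 2.33) = 4915.2 / 167.76 ≈ 29.3 mL/min
|10.3 − 29.3| = 19.0 mL/min

19 mL/min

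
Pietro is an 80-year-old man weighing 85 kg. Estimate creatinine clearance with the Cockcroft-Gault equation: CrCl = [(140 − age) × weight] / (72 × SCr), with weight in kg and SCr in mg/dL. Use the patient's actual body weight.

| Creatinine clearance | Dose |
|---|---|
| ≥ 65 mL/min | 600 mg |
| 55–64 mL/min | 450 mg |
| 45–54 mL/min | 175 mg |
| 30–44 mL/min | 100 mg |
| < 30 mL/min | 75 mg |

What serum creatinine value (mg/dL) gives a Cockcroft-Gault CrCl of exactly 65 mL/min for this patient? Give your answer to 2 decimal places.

1.09 mg/dL

Standard dose requires CrCl ≥ 65 mL/min.
Set (140 − 80) × 85 / (72 × SCr) = 65
SCr = (140 − 80) × 85 / (72 × 65) = 1.090 mg/dL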